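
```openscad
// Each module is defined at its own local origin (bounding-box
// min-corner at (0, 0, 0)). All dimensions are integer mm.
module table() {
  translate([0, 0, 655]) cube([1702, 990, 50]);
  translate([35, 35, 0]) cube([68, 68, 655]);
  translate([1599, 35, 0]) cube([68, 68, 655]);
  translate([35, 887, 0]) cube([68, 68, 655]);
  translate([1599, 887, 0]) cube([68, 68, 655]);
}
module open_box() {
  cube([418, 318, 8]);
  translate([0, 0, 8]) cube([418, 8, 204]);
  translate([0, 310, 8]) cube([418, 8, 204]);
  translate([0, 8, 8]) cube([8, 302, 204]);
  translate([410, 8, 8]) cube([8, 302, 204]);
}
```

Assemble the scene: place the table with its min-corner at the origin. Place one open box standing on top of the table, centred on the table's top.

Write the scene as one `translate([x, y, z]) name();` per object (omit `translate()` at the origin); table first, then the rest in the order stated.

table();
translate([642, 336, 705]) open_box();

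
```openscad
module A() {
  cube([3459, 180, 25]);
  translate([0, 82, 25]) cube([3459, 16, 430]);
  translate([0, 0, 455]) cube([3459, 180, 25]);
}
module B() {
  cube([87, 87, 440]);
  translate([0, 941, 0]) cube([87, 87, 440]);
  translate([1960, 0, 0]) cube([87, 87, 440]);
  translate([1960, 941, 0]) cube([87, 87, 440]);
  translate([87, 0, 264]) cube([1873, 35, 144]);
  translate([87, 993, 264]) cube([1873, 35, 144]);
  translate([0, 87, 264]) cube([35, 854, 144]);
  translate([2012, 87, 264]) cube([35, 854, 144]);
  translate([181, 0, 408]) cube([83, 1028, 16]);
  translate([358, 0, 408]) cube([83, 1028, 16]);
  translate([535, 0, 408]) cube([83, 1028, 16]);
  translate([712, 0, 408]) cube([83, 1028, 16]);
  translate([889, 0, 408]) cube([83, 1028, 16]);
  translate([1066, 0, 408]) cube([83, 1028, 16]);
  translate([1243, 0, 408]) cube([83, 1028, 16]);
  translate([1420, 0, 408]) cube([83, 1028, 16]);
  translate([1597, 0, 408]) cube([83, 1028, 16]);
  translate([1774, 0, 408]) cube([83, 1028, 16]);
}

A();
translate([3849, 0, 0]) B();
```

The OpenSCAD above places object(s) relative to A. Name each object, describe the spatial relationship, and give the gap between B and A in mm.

The bed frame's nearest face is 390 mm from the I-beam's +x face.

A is an I-beam. B is a bed frame. The bed frame is on the floor beside the I-beam on its +x side. The gap between the bed frame and the I-beam is 390 mm.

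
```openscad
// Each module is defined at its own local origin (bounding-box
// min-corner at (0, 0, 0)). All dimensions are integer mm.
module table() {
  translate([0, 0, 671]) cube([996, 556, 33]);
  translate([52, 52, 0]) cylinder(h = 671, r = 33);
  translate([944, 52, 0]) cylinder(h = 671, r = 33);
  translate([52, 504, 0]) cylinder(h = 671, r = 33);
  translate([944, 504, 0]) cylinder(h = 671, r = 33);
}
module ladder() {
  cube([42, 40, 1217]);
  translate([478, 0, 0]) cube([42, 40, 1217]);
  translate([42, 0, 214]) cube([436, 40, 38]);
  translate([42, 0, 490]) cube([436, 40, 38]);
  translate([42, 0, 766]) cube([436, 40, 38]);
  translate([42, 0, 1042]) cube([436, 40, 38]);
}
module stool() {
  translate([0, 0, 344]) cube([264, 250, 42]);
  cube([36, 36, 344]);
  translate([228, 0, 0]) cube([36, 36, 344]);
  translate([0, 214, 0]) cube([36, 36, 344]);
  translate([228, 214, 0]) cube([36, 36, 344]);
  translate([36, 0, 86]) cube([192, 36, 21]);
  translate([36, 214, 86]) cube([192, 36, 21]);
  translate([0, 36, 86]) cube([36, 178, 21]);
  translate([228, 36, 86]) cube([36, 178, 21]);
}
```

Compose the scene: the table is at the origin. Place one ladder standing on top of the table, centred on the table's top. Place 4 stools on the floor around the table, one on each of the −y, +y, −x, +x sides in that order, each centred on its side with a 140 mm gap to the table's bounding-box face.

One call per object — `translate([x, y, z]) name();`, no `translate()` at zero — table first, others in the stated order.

table();
translate([238, 258, 704]) ladder();
translate([366, -390, 0]) stool();
translate([366, 696, 0]) stool();
translate([-404, 153, 0]) stool();
translate([1136, 153, 0]) stool();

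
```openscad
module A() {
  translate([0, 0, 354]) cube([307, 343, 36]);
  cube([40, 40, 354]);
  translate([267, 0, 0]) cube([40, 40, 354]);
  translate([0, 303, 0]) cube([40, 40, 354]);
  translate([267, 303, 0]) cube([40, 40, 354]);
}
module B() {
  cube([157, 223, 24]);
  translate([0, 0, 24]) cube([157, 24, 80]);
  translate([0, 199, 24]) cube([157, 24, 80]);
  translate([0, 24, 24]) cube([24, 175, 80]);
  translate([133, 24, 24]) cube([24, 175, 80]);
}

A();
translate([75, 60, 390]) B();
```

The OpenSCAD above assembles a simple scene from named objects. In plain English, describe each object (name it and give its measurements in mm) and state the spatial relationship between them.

A is a four-legged stool. The seat is 307×343 mm, 36 mm thick, top at z = 390 mm. It stands on four square legs, each 40×40 mm in cross-section, from z = 0 to the seat underside, each flush with a corner of the seat.

B is an open-topped rectangular box: outside dimensions 157×223×104 mm, with a uniform wall and base thickness of 24 mm. The base is a full 157×223 slab on the floor; four walls sit on top of the base. The front and back walls (the −y and +y sides) span the full width; the two side walls fit between them.

The open box is on top of the stool, centred.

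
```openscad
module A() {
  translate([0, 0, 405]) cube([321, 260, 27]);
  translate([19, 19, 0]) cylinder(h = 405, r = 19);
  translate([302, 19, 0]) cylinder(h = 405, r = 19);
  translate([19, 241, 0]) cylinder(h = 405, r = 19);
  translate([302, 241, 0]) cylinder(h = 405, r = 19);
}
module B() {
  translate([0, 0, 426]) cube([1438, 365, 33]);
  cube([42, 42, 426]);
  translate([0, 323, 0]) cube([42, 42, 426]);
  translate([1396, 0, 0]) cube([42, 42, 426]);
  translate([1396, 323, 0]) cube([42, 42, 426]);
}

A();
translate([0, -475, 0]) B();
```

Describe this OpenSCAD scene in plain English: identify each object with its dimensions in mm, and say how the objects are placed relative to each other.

A is a four-legged stool. The seat is a 321×260×27 mm slab whose top surface is at z = 432 mm; four round legs, each 38 mm in diameter, run from the floor (z = 0) to the underside of the seat, each leg's axis is inset half a diameter from the nearest pair of seat edges (so the leg's bounding box is flush with the corner).

B is a long wooden bench with a 1438 mm (x) × 365 mm (y) seat, 33 mm thick, its top surface 459 mm above the floor. Four 42 mm square legs at the seat corners, flush with the edges, run from z = 0 to the seat underside.

The bench is on the floor beside the stool on its −y side.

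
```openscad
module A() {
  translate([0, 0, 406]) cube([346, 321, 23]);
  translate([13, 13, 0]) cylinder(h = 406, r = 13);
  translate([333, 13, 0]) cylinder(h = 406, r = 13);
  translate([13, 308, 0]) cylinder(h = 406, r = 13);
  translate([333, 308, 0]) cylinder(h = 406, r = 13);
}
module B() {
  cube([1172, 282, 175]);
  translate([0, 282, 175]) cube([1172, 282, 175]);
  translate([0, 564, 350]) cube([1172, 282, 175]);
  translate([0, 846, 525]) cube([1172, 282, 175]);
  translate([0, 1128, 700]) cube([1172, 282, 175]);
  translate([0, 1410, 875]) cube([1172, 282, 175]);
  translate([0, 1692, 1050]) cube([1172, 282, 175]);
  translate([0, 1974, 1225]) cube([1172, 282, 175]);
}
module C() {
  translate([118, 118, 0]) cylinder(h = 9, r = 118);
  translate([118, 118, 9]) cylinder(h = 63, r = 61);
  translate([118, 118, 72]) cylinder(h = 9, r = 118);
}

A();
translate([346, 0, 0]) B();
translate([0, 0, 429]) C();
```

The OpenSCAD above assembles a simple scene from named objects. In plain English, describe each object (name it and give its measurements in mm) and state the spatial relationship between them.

A is a simple wooden stool: a rectangular seat 346 mm (x) by 321 mm (y), 23 mm thick, top face at z = 429 mm, on four round legs, each 26 mm in diameter. The legs rest on z = 0, each leg's axis is inset half a diameter from the nearest pair of seat edges (so the leg's bounding box is flush with the corner).

B is a run of 8 identical solid stair steps. Each tread is 1172×282 mm and each step block is 175 mm high. Step 1 rests on the floor; step k is offset from step 1 by (k−1)×282 mm in y and (k−1)×175 mm in z.

C is a spool: two coaxial disc flanges of radius 118 mm and thickness 9 mm, joined by a core cylinder of radius 61 mm and height 63 mm. The lower flange rests on z = 0 and the three cylinders share a vertical axis.

The staircase is against the stool's +x side, with their −y faces flush. The spool is on top of the stool.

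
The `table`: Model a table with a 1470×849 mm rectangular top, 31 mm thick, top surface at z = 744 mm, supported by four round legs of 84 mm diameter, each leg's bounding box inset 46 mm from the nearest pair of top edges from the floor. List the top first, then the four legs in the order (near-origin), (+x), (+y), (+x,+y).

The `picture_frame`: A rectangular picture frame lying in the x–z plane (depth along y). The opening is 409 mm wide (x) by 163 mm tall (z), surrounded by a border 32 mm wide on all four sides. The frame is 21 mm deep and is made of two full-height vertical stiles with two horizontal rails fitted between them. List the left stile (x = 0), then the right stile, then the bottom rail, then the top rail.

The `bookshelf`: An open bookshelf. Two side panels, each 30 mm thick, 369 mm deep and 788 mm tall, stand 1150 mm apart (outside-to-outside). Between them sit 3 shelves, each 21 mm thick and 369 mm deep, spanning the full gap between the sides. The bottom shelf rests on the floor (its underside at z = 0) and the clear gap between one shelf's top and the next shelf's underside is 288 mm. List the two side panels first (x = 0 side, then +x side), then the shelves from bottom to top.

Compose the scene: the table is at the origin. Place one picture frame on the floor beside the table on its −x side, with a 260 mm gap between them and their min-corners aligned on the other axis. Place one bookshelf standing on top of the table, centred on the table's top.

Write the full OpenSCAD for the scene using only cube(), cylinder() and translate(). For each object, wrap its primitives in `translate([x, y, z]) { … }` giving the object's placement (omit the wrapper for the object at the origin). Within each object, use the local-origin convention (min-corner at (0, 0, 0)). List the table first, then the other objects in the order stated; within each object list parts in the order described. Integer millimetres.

translate([0, 0, 713]) cube([1470, 849, 31]);
translate([88, 88, 0]) cylinder(h = 713, r = 42);
translate([1382, 88, 0]) cylinder(h = 713, r = 42);
translate([88, 761, 0]) cylinder(h = 713, r = 42);
translate([1382, 761, 0]) cylinder(h = 713, r = 42);
translate([-733, 0, 0]) {
  cube([32, 21, 227]);
  translate([441, 0, 0]) cube([32, 21, 227]);
  translate([32, 0, 0]) cube([409, 21, 32]);
  translate([32, 0, 195]) cube([409, 21, 32]);
}
translate([160, 240, 744]) {
  cube([30, 369, 788]);
  translate([1120, 0, 0]) cube([30, 369, 788]);
  translate([30, 0, 0]) cube([1090, 369, 21]);
  translate([30, 0, 309]) cube([1090, 369, 21]);
  translate([30, 0, 618]) cube([1090, 369, 21]);
}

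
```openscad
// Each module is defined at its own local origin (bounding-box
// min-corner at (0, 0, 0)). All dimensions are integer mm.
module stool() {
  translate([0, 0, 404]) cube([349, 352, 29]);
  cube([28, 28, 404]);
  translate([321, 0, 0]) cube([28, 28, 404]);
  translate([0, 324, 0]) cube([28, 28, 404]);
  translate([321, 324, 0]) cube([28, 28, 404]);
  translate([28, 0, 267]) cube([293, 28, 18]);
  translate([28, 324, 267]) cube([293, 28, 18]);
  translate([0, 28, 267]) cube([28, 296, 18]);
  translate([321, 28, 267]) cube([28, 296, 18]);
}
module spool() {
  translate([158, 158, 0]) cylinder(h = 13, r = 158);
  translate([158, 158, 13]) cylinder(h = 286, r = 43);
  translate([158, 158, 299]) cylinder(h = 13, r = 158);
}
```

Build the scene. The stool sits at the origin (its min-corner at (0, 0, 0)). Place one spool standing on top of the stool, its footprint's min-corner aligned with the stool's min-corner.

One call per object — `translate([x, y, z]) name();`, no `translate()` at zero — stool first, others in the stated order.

stool();
translate([0, 0, 433]) spool();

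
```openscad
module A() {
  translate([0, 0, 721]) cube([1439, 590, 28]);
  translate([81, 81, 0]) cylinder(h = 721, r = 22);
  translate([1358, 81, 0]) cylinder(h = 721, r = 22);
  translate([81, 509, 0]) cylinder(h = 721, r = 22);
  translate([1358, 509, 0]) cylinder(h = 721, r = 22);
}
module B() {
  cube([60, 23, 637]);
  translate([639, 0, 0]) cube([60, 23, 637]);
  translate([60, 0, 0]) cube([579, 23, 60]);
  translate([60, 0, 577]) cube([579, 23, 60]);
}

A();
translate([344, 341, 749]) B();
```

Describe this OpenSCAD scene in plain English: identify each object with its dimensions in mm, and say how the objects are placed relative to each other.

A is a rectangular dining table. The top is 1439×590×28 mm with its upper surface at z = 749 mm. It stands on four round legs of 44 mm diameter, each leg's bounding box inset 59 mm from the nearest pair of top edges, running from the floor to the underside of the top.

B is a picture frame with a 579×517 mm rectangular opening (x by z) and a uniform 60 mm border on every side. Frame depth is 23 mm along y. It is built from two vertical stiles running the full outside height and two horizontal rails spanning the gap between the stiles.

The picture frame is on top of the table.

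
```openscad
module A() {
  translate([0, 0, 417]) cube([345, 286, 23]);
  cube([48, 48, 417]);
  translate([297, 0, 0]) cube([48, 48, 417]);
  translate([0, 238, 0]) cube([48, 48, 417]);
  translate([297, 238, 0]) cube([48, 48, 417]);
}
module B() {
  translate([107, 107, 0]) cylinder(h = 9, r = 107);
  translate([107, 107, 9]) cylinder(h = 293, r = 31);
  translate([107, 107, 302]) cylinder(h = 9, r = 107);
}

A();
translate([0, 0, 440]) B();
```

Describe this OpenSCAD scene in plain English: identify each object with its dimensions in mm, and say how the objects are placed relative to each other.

A is a four-legged stool. The seat is 345×286 mm, 23 mm thick, top at z = 440 mm. It stands on four square legs, each 48×48 mm in cross-section, from z = 0 to the seat underside, each flush with a corner of the seat.

B is a spool: two coaxial disc flanges of radius 107 mm and thickness 9 mm, joined by a core cylinder of radius 31 mm and height 293 mm. The lower flange rests on z = 0 and the three cylinders share a vertical axis.

The spool is on top of the stool.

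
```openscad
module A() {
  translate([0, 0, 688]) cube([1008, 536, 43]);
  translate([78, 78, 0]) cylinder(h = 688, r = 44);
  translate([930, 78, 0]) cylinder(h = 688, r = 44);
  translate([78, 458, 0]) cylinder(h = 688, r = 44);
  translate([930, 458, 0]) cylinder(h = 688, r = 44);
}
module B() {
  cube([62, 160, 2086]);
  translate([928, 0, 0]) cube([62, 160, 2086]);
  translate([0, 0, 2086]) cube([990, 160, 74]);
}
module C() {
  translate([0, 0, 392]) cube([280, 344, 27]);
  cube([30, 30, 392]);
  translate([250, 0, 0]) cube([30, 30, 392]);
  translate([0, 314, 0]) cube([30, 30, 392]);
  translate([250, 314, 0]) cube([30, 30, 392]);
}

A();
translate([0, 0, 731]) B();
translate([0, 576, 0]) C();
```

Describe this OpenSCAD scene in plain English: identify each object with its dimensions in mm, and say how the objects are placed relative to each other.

A is a table with a 1008×536 mm rectangular top, 43 mm thick, top surface at z = 731 mm, supported by four round legs of 88 mm diameter, each leg's bounding box inset 34 mm from the nearest pair of top edges, running from the floor.

B is a rectangular door frame: two vertical jambs of 62×160 mm section, 2086 mm tall, with a clear opening 866 mm wide between their inner faces. A header 74 mm tall and 160 mm deep lies on top of the jambs and spans the full outside width.

C is a simple wooden stool: a rectangular seat 280 mm (x) by 344 mm (y), 27 mm thick, top face at z = 419 mm, on four square legs, each 30×30 mm in cross-section. The legs rest on z = 0, each flush with a corner of the seat.

The door frame is on top of the table. The stool is on the floor beside the table on its +y side.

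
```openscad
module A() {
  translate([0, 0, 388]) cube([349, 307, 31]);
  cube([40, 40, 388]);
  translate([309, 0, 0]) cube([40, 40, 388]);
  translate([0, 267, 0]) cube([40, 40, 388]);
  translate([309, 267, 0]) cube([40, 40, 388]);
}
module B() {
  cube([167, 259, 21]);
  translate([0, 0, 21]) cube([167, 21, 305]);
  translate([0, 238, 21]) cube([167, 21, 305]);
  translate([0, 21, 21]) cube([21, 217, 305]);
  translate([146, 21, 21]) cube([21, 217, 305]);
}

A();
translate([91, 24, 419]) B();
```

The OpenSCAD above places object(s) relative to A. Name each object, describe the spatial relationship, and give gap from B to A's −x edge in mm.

The open box's min-x is at 91; the stool's min-x is 0; gap = 91 mm.

A is a stool. B is an open box. The open box is on top of the stool, centred. The gap from the open box to the stool's −x edge is 91 mm.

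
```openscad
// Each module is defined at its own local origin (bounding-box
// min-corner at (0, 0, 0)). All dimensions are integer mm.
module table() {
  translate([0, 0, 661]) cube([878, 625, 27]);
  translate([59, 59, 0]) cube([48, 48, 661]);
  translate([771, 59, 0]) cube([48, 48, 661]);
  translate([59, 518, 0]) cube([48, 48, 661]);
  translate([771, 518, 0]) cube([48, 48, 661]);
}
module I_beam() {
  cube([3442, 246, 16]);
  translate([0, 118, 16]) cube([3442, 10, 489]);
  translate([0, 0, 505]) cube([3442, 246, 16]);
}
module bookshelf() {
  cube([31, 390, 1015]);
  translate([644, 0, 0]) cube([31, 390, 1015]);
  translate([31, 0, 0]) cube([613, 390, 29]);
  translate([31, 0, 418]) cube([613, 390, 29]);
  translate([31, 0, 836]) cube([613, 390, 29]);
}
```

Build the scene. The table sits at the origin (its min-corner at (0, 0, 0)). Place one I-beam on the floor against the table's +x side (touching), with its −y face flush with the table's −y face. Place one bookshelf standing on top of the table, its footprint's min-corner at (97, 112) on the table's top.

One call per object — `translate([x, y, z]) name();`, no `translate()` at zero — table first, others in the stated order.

table();
translate([878, 0, 0]) I_beam();
translate([97, 112, 688]) bookshelf();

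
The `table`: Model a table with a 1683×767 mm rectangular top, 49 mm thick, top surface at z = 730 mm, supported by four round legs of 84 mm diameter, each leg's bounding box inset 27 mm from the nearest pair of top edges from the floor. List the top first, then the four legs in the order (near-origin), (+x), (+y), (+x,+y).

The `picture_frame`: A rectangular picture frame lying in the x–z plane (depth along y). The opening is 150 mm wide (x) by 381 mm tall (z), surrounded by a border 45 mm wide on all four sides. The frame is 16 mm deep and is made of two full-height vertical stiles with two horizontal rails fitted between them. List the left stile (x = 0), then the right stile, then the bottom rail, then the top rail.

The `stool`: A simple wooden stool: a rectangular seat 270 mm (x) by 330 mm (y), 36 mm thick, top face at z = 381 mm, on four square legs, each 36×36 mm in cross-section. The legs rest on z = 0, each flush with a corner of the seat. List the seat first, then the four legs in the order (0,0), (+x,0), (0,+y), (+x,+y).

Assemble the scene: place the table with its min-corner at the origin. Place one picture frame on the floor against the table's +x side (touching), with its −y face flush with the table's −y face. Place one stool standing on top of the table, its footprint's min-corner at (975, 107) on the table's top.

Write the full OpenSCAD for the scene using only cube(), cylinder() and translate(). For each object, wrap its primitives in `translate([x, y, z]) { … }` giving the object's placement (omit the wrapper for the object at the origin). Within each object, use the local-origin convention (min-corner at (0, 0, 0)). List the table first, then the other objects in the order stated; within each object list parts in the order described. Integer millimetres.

translate([0, 0, 681]) cube([1683, 767, 49]);
translate([69, 69, 0]) cylinder(h = 681, r = 42);
translate([1614, 69, 0]) cylinder(h = 681, r = 42);
translate([69, 698, 0]) cylinder(h = 681, r = 42);
translate([1614, 698, 0]) cylinder(h = 681, r = 42);
translate([1683, 0, 0]) {
  cube([45, 16, 471]);
  translate([195, 0, 0]) cube([45, 16, 471]);
  translate([45, 0, 0]) cube([150, 16, 45]);
  translate([45, 0, 426]) cube([150, 16, 45]);
}
translate([975, 107, 730]) {
  translate([0, 0, 345]) cube([270, 330, 36]);
  cube([36, 36, 345]);
  translate([234, 0, 0]) cube([36, 36, 345]);
  translate([0, 294, 0]) cube([36, 36, 345]);
  translate([234, 294, 0]) cube([36, 36, 345]);
}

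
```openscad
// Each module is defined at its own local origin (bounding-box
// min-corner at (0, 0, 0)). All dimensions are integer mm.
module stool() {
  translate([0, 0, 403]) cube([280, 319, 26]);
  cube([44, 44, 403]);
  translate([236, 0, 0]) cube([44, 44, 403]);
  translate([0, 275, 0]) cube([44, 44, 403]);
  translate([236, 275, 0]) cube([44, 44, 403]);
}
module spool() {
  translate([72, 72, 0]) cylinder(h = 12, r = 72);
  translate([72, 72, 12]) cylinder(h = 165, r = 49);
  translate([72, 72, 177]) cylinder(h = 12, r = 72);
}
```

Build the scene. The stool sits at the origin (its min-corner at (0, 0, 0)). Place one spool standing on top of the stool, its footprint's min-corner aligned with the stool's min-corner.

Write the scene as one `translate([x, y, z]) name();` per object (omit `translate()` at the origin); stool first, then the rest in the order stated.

stool();
translate([0, 0, 429]) spool();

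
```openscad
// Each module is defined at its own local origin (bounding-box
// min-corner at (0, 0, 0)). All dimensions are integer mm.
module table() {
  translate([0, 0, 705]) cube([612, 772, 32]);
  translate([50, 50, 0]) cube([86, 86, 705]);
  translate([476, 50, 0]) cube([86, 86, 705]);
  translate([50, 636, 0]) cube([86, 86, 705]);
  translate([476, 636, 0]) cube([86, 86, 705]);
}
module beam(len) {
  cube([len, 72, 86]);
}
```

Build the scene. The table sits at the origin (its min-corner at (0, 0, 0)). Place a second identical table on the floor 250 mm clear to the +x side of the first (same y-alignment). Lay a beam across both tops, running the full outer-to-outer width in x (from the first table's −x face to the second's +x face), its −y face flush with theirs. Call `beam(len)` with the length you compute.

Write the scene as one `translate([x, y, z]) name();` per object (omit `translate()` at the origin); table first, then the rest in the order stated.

table();
translate([862, 0, 0]) table();
translate([0, 0, 737]) beam(1474);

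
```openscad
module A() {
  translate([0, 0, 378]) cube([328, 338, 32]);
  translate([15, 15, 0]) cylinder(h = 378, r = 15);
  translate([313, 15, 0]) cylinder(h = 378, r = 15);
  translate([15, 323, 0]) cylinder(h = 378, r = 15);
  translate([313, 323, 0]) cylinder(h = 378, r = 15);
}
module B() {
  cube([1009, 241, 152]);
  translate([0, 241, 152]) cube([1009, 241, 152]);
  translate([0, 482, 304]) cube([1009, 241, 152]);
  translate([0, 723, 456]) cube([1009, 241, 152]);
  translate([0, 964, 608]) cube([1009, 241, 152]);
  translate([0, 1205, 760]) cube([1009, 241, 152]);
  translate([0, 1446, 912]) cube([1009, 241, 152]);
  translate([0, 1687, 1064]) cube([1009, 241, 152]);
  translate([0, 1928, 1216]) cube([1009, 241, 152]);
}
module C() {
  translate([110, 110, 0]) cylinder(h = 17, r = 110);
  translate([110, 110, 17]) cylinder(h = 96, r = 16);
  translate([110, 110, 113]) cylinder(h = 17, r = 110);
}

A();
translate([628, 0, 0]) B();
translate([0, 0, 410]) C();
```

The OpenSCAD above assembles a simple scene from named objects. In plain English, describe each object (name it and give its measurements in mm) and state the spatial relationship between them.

A is a four-legged stool. The seat is a 328×338×32 mm slab whose top surface is at z = 410 mm; four round legs, each 30 mm in diameter, run from the floor (z = 0) to the underside of the seat, each leg's axis is inset half a diameter from the nearest pair of seat edges (so the leg's bounding box is flush with the corner).

B is a run of 9 identical solid stair steps. Each tread is 1009×241 mm and each step block is 152 mm high. Step 1 rests on the floor; step k is offset from step 1 by (k−1)×241 mm in y and (k−1)×152 mm in z.

C is a spool: two coaxial disc flanges of radius 110 mm and thickness 17 mm, joined by a core cylinder of radius 16 mm and height 96 mm. The lower flange rests on z = 0 and the three cylinders share a vertical axis.

The staircase is on the floor beside the stool on its +x side. The spool is on top of the stool.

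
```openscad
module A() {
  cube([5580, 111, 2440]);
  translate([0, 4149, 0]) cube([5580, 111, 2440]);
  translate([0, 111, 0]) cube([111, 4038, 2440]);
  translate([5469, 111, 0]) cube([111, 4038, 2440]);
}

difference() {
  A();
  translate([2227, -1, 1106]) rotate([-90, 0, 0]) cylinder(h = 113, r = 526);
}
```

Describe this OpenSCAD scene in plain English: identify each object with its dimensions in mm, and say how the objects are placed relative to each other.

A is a box-shaped house frame (walls only): outside footprint 5580×4260 mm, wall height 2440 mm, wall thickness 111 mm. The two y-facing walls run the full x-width; the two x-facing walls fit between the inner faces of the y-facing walls.

The house frame has a circular hole of radius 526 mm through its front wall, centred at (x = 2227, z = 1106).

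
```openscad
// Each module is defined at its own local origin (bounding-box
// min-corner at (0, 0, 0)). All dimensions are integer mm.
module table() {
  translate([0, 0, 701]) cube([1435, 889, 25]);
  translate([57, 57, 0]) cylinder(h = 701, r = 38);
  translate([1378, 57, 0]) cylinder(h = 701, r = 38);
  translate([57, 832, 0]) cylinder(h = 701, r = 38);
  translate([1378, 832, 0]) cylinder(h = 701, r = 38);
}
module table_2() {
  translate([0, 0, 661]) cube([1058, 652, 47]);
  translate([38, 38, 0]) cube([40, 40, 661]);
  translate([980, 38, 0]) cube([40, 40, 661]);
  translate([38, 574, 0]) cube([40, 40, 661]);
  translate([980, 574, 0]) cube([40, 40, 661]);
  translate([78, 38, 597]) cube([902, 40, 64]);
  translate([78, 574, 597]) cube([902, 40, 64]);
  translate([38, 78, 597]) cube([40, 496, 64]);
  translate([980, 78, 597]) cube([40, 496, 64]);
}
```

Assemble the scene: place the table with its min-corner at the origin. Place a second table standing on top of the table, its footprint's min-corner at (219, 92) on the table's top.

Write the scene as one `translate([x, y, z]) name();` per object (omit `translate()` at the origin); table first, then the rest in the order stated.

table();
translate([219, 92, 726]) table_2();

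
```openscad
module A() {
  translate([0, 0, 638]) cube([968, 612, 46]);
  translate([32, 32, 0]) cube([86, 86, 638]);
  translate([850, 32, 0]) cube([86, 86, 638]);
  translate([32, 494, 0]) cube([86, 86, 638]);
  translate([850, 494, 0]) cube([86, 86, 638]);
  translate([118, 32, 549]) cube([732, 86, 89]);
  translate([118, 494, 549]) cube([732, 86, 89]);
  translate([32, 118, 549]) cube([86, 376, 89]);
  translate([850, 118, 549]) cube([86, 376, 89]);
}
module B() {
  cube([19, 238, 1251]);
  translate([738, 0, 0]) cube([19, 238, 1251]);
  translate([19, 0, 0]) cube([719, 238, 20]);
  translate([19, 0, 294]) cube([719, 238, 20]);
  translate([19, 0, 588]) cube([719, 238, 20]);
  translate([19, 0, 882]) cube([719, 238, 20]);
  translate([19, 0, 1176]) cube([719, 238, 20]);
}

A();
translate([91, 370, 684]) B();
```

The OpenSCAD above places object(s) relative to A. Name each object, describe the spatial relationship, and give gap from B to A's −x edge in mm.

The bookshelf's min-x is at 91; the table's min-x is 0; gap = 91 mm.

A is a table. B is a bookshelf. The bookshelf is on top of the table. The gap from the bookshelf to the table's −x edge is 91 mm.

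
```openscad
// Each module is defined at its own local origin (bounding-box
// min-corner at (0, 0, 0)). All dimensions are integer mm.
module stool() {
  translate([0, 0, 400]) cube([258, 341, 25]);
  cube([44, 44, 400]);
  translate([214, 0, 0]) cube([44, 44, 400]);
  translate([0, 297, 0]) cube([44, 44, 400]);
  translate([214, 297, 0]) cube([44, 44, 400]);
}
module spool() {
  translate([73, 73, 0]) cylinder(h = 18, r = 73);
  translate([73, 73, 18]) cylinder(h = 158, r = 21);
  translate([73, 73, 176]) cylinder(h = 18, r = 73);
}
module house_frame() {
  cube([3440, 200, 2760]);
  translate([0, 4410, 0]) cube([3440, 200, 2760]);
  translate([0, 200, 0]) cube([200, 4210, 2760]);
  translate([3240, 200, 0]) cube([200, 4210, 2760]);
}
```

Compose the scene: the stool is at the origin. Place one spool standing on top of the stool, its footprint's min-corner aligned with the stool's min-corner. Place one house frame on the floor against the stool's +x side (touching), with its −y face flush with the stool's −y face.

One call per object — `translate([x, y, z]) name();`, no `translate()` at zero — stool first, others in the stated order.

stool();
translate([0, 0, 425]) spool();
translate([258, 0, 0]) house_frame();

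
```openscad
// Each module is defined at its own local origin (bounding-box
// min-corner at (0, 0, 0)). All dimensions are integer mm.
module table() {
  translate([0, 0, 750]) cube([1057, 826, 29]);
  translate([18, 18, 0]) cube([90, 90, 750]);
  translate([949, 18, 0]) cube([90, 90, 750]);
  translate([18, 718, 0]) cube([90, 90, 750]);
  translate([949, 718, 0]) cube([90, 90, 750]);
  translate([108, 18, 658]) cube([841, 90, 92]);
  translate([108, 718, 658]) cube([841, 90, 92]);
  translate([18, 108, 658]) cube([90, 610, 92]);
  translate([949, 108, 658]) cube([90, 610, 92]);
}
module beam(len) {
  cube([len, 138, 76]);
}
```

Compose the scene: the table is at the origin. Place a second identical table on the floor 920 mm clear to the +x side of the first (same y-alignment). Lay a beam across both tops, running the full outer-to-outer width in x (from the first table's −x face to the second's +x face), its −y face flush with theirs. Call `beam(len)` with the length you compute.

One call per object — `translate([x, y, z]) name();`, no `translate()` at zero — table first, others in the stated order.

table();
translate([1977, 0, 0]) table();
translate([0, 0, 779]) beam(3034);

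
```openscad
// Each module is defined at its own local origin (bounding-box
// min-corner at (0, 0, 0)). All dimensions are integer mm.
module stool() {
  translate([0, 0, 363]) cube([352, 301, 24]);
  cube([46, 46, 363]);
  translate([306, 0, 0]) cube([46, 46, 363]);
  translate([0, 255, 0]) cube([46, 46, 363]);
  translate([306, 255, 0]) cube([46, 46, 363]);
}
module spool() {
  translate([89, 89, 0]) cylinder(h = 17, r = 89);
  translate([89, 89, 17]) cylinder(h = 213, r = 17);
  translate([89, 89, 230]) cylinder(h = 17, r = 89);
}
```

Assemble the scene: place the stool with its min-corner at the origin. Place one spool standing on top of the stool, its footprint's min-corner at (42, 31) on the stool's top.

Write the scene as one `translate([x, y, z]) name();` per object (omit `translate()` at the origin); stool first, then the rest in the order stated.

stool();
translate([42, 31, 387]) spool();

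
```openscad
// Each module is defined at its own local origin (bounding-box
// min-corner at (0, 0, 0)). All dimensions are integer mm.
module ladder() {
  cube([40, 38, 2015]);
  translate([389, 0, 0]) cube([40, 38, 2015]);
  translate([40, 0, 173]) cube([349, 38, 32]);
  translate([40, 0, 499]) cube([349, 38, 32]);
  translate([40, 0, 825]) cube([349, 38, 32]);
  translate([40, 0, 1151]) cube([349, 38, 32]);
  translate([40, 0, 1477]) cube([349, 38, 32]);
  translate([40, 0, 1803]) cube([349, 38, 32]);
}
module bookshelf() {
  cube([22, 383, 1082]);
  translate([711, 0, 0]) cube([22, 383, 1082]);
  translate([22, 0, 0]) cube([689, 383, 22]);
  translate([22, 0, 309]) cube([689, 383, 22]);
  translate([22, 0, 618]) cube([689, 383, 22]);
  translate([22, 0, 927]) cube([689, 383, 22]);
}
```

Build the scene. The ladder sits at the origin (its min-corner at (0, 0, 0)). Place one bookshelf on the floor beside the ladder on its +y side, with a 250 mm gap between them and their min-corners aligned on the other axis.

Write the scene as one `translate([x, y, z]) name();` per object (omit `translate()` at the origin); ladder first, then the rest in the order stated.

ladder();
translate([0, 288, 0]) bookshelf();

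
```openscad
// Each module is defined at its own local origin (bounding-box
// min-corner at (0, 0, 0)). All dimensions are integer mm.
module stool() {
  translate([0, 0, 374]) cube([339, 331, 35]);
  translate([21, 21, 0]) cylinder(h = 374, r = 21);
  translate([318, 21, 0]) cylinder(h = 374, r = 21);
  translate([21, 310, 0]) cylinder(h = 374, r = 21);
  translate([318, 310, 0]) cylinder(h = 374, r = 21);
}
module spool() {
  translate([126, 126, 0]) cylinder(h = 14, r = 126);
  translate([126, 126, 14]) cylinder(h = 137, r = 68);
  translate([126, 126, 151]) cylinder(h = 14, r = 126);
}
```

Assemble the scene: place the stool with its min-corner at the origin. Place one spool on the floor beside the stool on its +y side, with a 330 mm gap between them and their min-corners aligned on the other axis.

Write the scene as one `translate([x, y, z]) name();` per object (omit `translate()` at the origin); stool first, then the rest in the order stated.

stool();
translate([0, 661, 0]) spool();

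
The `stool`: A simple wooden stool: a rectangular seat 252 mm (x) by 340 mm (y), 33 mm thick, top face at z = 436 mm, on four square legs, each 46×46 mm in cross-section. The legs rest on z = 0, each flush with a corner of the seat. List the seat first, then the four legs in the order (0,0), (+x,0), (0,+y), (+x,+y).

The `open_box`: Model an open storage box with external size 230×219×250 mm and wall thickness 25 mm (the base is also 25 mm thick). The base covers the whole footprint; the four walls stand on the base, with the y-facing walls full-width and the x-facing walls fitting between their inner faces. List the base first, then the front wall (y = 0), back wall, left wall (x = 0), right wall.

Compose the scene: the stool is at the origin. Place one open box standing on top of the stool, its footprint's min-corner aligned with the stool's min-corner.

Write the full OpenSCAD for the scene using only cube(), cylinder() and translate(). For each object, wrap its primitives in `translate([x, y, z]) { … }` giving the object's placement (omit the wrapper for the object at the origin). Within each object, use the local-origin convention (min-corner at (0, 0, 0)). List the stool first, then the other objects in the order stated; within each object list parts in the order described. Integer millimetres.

translate([0, 0, 403]) cube([252, 340, 33]);
cube([46, 46, 403]);
translate([206, 0, 0]) cube([46, 46, 403]);
translate([0, 294, 0]) cube([46, 46, 403]);
translate([206, 294, 0]) cube([46, 46, 403]);
translate([0, 0, 436]) {
  cube([230, 219, 25]);
  translate([0, 0, 25]) cube([230, 25, 225]);
  translate([0, 194, 25]) cube([230, 25, 225]);
  translate([0, 25, 25]) cube([25, 169, 225]);
  translate([205, 25, 25]) cube([25, 169, 225]);
}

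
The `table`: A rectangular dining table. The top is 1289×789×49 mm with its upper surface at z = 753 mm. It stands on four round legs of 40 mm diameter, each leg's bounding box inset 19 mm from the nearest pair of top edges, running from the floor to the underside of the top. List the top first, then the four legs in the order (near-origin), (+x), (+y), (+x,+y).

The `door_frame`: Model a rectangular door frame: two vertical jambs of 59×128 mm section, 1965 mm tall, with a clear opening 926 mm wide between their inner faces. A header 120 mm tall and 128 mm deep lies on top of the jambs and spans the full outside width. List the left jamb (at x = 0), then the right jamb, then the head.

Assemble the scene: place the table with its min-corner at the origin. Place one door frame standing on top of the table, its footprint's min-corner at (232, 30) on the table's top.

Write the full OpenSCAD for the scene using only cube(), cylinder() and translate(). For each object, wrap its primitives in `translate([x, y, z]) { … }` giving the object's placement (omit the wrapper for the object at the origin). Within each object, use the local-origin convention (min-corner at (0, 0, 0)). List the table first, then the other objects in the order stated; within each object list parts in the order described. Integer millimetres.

translate([0, 0, 704]) cube([1289, 789, 49]);
translate([39, 39, 0]) cylinder(h = 704, r = 20);
translate([1250, 39, 0]) cylinder(h = 704, r = 20);
translate([39, 750, 0]) cylinder(h = 704, r = 20);
translate([1250, 750, 0]) cylinder(h = 704, r = 20);
translate([232, 30, 753]) {
  cube([59, 128, 1965]);
  translate([985, 0, 0]) cube([59, 128, 1965]);
  translate([0, 0, 1965]) cube([1044, 128, 120]);
}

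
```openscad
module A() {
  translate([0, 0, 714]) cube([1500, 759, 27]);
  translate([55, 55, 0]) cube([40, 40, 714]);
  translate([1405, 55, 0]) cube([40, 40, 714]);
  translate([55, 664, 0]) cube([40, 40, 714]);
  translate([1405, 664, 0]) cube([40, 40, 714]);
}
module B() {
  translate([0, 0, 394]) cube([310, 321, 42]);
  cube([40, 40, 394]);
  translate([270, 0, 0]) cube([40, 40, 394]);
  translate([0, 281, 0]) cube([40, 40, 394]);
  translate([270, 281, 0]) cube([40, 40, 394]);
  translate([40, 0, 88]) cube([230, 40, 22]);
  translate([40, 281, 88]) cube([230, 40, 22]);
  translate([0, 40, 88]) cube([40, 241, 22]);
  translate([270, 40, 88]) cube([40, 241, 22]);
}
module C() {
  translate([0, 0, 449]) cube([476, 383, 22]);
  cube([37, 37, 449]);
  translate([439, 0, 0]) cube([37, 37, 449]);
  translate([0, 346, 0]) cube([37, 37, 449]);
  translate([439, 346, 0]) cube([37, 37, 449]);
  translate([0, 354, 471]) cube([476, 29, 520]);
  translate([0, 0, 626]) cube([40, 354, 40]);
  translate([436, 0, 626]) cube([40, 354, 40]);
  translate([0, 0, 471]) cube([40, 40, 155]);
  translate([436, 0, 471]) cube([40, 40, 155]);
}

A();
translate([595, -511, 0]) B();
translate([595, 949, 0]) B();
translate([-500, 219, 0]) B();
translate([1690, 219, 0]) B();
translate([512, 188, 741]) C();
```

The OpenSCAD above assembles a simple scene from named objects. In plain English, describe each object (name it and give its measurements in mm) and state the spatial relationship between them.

A is a table: top 1500 mm (x) × 759 mm (y), 27 mm thick, upper face at z = 741 mm, on four 40×40 mm square legs, each inset 55 mm from the nearest pair of top edges, running from z = 0 to the bottom of the top.

B is a simple wooden stool: a rectangular seat 310 mm (x) by 321 mm (y), 42 mm thick, top face at z = 436 mm, on four square legs, each 40×40 mm in cross-section. The legs rest on z = 0, each flush with a corner of the seat. Four stretchers, 40 mm wide and 22 mm tall, connect adjacent legs with their undersides at z = 88 mm, each running between the inner faces of the legs it joins and aligned with the legs' outer faces on the other axis.

C is a chair. The seat is a 476×383×22 mm slab with its top at z = 471 mm, on four 37×37 mm corner legs (flush with the seat edges, standing on z = 0). A flat backrest 29 mm thick, 520 mm tall, spans the full seat width and rises from the seat top along its +y edge, rear face flush with the rear of the seat. Two armrests of 40×40 mm section run along each side from the seat's front edge to the front of the backrest, top faces 195 mm above the seat top and outer faces flush with the seat's x-edges; a 40×40 mm post under the front of each armrest stands on the seat at the front corner.

Four stools sit around the table at the −y, +y, −x, +x sides. The chair is on top of the table, centred.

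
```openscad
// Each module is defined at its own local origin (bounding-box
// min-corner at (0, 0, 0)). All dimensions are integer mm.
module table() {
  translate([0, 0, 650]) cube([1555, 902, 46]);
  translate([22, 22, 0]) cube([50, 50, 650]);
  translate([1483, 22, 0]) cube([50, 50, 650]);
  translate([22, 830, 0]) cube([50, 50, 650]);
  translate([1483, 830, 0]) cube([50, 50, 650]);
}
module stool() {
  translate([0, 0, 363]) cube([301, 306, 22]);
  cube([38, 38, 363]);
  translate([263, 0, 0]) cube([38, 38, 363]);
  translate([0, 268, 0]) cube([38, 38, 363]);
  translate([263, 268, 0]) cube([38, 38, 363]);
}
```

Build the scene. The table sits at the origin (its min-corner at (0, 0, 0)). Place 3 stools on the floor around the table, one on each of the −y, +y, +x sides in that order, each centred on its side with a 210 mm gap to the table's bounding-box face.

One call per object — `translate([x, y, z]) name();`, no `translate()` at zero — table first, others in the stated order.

table();
translate([627, -516, 0]) stool();
translate([627, 1112, 0]) stool();
translate([1765, 298, 0]) stool();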